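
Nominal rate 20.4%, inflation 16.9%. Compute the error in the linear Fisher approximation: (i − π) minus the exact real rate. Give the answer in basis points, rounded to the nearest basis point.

Approximate: r ≈ 20.400% − 16.900% = 3.5000%
Exact: (1 + 0.2040)/(1 + 0.1690) − 1 = 2.9940%
Error = 3.5000% − 2.9940% = 0.5060% → 51 basis points.

51 basis points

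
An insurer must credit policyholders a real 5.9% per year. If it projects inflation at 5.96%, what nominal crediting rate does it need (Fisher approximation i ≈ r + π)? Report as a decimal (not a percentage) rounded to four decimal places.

0.1186

i ≈ r + π = 5.9% + 5.96% = 0.1186.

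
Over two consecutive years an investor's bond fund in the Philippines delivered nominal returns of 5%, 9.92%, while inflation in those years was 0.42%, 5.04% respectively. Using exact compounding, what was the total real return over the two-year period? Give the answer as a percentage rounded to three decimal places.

9.419%

Compound the nominal returns: 1.0500 × 1.0992 = 1.154160.
Compound inflation: 1.0042 × 1.0504 = 1.054812.
Deflate: 1.154160 / 1.054812 = 1.094186.
Total real return = 1.094186 − 1 → 9.419%.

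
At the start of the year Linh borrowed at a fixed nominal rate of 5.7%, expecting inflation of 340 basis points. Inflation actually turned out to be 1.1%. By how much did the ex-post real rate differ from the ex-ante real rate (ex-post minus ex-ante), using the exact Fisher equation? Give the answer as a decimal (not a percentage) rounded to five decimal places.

0.02326

Ex-ante: (1 + 0.0570)/(1 + 0.0340) − 1 = 2.2244%
Ex-post: (1 + 0.0570)/(1 + 0.0110) − 1 = 4.5500%
Difference (ex-post − ex-ante) = 2.3256% → 0.02326.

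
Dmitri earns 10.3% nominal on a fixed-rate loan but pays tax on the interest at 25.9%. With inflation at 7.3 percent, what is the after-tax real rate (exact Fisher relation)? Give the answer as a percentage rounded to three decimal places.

After-tax nominal return = 10.3% × (1 − 0.259) = 7.6323%.
1 + r = 1.076323 / 1.07300 = 1.003097
After-tax real rate = 1.003097 − 1 → 0.310%.

0.310%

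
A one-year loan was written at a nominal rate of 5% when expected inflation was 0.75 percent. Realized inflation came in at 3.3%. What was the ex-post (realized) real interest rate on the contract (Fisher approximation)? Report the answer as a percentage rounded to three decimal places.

1.700%

Ex-post: 5% − 3.3% = 1.700%
So the realized real rate is 1.700%.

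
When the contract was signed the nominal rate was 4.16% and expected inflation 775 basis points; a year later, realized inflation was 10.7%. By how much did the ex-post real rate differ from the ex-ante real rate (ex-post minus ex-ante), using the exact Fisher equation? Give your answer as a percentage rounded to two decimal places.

Ex-ante: (1 + 0.0416)/(1 + 0.0775) − 1 = -3.3318%
Ex-post: (1 + 0.0416)/(1 + 0.1070) − 1 = -5.9079%
Difference (ex-post − ex-ante) = -2.5761% → -2.58%.

-2.58%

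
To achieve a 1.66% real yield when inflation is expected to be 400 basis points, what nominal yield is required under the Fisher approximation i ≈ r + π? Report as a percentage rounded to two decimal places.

i ≈ r + π = 1.66% + 4% = 5.66%.

5.66%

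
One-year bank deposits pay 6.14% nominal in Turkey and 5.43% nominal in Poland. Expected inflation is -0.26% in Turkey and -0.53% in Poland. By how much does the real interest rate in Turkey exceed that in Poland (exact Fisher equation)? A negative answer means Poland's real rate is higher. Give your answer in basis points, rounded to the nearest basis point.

Turkey: (1 + 0.0614)/(1 − 0.0026) − 1 = 6.4167%
Poland: (1 + 0.0543)/(1 − 0.0053) − 1 = 5.9918%
Differential = 6.4167% − 5.9918% = 0.4249% → 42 basis points.

42 basis points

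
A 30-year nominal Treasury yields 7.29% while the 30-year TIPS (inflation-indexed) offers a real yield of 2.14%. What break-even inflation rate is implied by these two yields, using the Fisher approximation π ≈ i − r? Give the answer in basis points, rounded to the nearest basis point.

π ≈ i − r = 7.29% − 2.14% → 515 basis points.

515 basis points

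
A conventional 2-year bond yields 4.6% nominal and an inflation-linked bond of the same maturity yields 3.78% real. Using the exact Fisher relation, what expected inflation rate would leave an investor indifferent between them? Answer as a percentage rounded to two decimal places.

0.79%

(1 + π) = (1 + i)/(1 + r) = 1.04600 / 1.03780 = 1.007901
Break-even inflation = 1.007901 − 1 → 0.79%.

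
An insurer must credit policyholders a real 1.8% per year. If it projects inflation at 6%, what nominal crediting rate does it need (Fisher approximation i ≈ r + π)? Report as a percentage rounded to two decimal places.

7.80%

i ≈ r + π = 1.8% + 6% = 7.80%.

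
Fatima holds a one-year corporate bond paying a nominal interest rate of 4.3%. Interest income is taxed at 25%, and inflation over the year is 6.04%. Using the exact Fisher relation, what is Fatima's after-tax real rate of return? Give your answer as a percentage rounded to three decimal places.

After-tax nominal return = 4.3% × (1 − 0.25) = 3.2250%.
1 + r = 1.03225 / 1.06040 = 0.973453
After-tax real rate = 0.973453 − 1 → -2.655%.

-2.655%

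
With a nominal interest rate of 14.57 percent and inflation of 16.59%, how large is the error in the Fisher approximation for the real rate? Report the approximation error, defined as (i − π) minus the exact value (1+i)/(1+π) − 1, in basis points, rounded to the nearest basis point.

-29 basis points

Approximate: r ≈ 14.570% − 16.590% = -2.0200%
Exact: (1 + 0.1457)/(1 + 0.1659) − 1 = -1.7326%
Error = -2.0200% − (-1.7326%) = -0.2874% → -29 basis points.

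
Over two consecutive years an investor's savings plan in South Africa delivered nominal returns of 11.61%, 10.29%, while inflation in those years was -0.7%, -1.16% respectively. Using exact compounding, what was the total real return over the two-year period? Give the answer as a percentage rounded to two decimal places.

25.42%

Nominal growth factor = 1.1161 × 1.1029 = 1.230947
Price-level growth factor = 0.9930 × 0.9884 = 0.981481
Real growth factor = 1.230947 / 0.981481 = 1.254172
Total real return = 1.254172 − 1 → 25.42%.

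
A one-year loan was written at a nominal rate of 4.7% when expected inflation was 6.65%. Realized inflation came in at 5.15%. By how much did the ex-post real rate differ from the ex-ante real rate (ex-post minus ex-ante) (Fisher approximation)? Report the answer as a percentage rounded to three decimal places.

Ex-ante: 4.7% − 6.65% = -1.950%
Ex-post: 4.7% − 5.15% = -0.450%
Difference (ex-post − ex-ante) = 1.5000% → 1.500%.

1.500%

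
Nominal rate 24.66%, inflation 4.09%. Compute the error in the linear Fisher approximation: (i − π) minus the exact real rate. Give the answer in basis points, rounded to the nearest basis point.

81 basis points

Approximate: r ≈ 24.660% − 4.090% = 20.5700%
Exact: (1 + 0.2466)/(1 + 0.0409) − 1 = 19.7617%
Error = 20.5700% − 19.7617% = 0.8083% → 81 basis points.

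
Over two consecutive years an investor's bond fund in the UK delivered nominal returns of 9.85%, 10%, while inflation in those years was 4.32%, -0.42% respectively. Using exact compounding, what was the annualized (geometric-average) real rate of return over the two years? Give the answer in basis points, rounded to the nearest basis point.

Compound the nominal returns: 1.0985 × 1.1000 = 1.20835000.
Compound inflation: 1.0432 × 0.9958 = 1.03881856.
Deflate: 1.20835000 / 1.03881856 = 1.16319639.
Annualized real rate = 1.16319639^(1/2) − 1 = 7.8516% → 785 basis points.

785 basis points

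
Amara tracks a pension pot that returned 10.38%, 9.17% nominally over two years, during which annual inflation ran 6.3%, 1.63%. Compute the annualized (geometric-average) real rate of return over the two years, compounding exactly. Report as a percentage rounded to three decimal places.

Compound the nominal returns: 1.1038 × 1.0917 = 1.205018460.
Compound inflation: 1.0630 × 1.0163 = 1.080326900.
Deflate: 1.205018460 / 1.080326900 = 1.115420212.
Annualized real rate = 1.115420212^(1/2) − 1 = 5.61346% → 5.613%.

5.613%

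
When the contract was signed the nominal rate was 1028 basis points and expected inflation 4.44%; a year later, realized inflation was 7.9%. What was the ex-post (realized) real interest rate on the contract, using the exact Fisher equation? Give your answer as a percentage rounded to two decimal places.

Ex-post: (1 + 0.1028)/(1 + 0.0790) − 1 = 2.2057%
So the realized real rate is 2.21%.

2.21%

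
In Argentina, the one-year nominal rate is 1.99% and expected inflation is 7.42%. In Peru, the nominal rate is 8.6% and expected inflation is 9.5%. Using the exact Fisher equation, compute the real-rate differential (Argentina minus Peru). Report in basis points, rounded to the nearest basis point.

-423 basis points

Argentina: (1 + 0.0199)/(1 + 0.0742) − 1 = -5.0549%
Peru: (1 + 0.0860)/(1 + 0.0950) − 1 = -0.8219%
Differential = -5.0549% − (-0.8219%) = -4.2330% → -423 basis points.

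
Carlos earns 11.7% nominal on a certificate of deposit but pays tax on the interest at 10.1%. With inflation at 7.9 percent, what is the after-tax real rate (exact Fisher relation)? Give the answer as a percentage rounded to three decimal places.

2.427%

After-tax nominal return = 11.7% × (1 − 0.101) = 10.5183%.
1 + r = 1.105183 / 1.07900 = 1.024266
After-tax real rate = 1.024266 − 1 → 2.427%.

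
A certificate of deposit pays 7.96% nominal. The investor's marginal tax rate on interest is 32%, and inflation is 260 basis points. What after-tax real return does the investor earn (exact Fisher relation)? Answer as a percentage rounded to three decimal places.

2.742%

After-tax nominal return = 7.96% × (1 − 0.32) = 5.4128%.
1 + r = 1.054128 / 1.02600 = 1.0274152
After-tax real rate = 1.0274152 − 1 → 2.742%.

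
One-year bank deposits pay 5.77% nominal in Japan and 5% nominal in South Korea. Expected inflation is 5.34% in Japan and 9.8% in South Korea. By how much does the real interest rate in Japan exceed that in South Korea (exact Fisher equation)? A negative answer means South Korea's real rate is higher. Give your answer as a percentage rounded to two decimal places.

4.78%

Japan: (1 + 0.0577)/(1 + 0.0534) − 1 = 0.4082%
South Korea: (1 + 0.0500)/(1 + 0.0980) − 1 = -4.3716%
Differential = 0.4082% − (-4.3716%) = 4.7798% → 4.78%.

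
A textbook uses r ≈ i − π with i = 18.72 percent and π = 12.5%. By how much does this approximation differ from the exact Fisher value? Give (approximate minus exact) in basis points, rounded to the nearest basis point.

Approximate: r ≈ 18.720% − 12.500% = 6.2200%
Exact: (1 + 0.1872)/(1 + 0.1250) − 1 = 5.5289%
Error = 6.2200% − 5.5289% = 0.6911% → 69 basis points.

69 basis points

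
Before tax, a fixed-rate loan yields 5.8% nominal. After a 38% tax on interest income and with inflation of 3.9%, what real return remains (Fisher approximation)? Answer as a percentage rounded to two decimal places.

After-tax nominal return = 5.8% × (1 − 0.38) = 3.5960%.
r ≈ 3.5960% − 3.9% → -0.30%.

-0.30%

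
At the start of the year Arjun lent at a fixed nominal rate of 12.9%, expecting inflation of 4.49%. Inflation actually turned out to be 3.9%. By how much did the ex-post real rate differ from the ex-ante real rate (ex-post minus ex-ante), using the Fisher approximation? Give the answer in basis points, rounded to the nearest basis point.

Ex-ante: 12.9% − 4.49% = 8.410%
Ex-post: 12.9% − 3.9% = 9.000%
Difference (ex-post − ex-ante) = 0.5900% → 59 basis points.

59 basis points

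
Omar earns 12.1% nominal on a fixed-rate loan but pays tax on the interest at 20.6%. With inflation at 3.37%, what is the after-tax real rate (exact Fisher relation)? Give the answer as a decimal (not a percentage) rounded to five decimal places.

0.06034

After-tax nominal return = 12.1% × (1 − 0.206) = 9.6074%.
1 + r = 1.096074 / 1.03370 = 1.060341
After-tax real rate = 1.060341 − 1 → 0.06034.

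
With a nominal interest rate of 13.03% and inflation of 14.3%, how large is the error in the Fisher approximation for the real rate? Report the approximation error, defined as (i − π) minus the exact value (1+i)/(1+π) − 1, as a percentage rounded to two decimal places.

-0.16%

Approximate: r ≈ 13.030% − 14.300% = -1.2700%
Exact: (1 + 0.1303)/(1 + 0.1430) − 1 = -1.1111%
Error = -1.2700% − (-1.1111%) = -0.1589% → -0.16%.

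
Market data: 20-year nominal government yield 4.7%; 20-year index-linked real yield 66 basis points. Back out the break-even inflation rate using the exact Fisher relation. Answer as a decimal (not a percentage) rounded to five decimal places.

0.04014

(1 + π) = (1 + i)/(1 + r) = 1.04700 / 1.00660 = 1.0401351
Break-even inflation = 1.0401351 − 1 → 0.04014.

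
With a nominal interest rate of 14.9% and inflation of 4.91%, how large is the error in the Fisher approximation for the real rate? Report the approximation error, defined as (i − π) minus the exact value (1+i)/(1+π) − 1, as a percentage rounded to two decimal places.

Approximate: r ≈ 14.900% − 4.910% = 9.9900%
Exact: (1 + 0.1490)/(1 + 0.0491) − 1 = 9.5224%
Error = 9.9900% − 9.5224% = 0.4676% → 0.47%.

0.47%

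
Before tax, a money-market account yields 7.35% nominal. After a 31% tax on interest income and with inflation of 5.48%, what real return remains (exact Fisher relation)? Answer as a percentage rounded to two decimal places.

After-tax nominal return = 7.35% × (1 − 0.31) = 5.0715%.
1 + r = 1.050715 / 1.05480 = 0.996127
After-tax real rate = 0.996127 − 1 → -0.39%.

-0.39%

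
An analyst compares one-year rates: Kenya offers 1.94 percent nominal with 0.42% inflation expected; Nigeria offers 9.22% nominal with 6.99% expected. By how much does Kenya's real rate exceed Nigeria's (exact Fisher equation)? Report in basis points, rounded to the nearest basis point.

Kenya: (1 + 0.0194)/(1 + 0.0042) − 1 = 1.5136%
Nigeria: (1 + 0.0922)/(1 + 0.0699) − 1 = 2.0843%
Differential = 1.5136% − 2.0843% = -0.5707% → -57 basis points.

-57 basis points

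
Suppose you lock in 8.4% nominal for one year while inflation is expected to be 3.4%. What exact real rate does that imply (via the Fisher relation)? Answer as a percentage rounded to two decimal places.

1 + r = 1.08400 / 1.03400 = 1.048356
r = 1.048356 − 1 = 4.8356%, i.e. 4.84%.

4.84%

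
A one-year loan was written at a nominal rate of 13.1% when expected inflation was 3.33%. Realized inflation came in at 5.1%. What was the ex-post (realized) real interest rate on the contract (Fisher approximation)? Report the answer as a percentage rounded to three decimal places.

Ex-post: 13.1% − 5.1% = 8.000%
So the realized real rate is 8.000%.

8.000%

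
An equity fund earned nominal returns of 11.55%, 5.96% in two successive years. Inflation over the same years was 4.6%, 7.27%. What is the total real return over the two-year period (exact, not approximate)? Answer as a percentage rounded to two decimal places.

Compound the nominal returns: 1.1155 × 1.0596 = 1.181984.
Compound inflation: 1.0460 × 1.0727 = 1.122044.
Deflate: 1.181984 / 1.122044 = 1.053420.
Total real return = 1.053420 − 1 → 5.34%.

5.34%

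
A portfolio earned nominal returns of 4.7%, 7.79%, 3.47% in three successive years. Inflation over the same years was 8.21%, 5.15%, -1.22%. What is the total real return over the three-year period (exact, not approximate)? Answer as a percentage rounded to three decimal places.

3.895%

Compound the nominal returns: 1.0470 × 1.0779 × 1.0347 = 1.167722.
Compound inflation: 1.0821 × 1.0515 × 0.9878 = 1.123947.
Deflate: 1.167722 / 1.123947 = 1.038948.
Total real return = 1.038948 − 1 → 3.895%.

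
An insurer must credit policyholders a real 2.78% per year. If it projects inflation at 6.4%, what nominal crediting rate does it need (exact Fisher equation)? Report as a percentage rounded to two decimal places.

(1 + i) = (1 + r)(1 + π) = 1.02780 × 1.06400 = 1.0935792
i = 1.0935792 − 1, so the required nominal rate is 9.36%.

9.36%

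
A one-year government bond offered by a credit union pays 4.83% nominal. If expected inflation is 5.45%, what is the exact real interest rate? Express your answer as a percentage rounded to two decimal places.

By the Fisher relation, 1 + r = (1 + i)/(1 + π).
1 + r = 1.04830 / 1.05450 = 0.994120
r = 0.994120 − 1 = -0.5880%, i.e. -0.59%.

-0.59%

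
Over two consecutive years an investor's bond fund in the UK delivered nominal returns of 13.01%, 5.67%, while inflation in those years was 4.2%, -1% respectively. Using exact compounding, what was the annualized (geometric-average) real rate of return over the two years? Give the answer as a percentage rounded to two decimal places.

Compound the nominal returns: 1.1301 × 1.0567 = 1.19417667.
Compound inflation: 1.0420 × 0.9900 = 1.03158000.
Deflate: 1.19417667 / 1.03158000 = 1.15761906.
Annualized real rate = 1.15761906^(1/2) − 1 = 7.5927% → 7.59%.

7.59%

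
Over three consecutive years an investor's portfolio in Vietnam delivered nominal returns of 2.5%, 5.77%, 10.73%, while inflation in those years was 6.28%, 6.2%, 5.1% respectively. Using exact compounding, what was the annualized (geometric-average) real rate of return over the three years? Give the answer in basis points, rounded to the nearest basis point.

Nominal growth factor = 1.0250 × 1.0577 × 1.1073 = 1.20047099
Price-level growth factor = 1.0628 × 1.0620 × 1.0510 = 1.18625697
Real growth factor = 1.20047099 / 1.18625697 = 1.01198224
Annualized real rate = 1.01198224^(1/3) − 1 = 0.3978% → 40 basis points.

40 basis points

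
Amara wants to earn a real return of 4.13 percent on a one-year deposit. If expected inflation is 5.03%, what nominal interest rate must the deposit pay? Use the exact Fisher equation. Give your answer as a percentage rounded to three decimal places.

(1 + i) = (1 + r)(1 + π) = 1.04130 × 1.05030 = 1.09367739
i = 1.09367739 − 1, so the required nominal rate is 9.368%.

9.368%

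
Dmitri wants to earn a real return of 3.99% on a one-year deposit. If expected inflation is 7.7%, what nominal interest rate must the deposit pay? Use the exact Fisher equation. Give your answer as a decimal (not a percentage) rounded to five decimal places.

0.11997

(1 + i) = (1 + r)(1 + π) = 1.03990 × 1.07700 = 1.1199723
i = 1.1199723 − 1, so the required nominal rate is 0.11997.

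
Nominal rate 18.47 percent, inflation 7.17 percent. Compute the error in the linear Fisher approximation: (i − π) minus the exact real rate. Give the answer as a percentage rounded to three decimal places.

Approximate: r ≈ 18.470% − 7.170% = 11.3000%
Exact: (1 + 0.1847)/(1 + 0.0717) − 1 = 10.5440%
Error = 11.3000% − 10.5440% = 0.7560% → 0.756%.

0.756%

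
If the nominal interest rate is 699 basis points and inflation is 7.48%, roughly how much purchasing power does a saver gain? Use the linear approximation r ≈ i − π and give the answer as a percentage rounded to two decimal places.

-0.49%

r ≈ i − π = 6.99% − 7.48% = -0.49%.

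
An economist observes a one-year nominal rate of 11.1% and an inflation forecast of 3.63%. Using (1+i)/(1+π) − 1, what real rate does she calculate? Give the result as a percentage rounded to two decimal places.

1 + r = 1.11100 / 1.03630 = 1.072083
r = 1.072083 − 1 = 7.2083%, i.e. 7.21%.

7.21%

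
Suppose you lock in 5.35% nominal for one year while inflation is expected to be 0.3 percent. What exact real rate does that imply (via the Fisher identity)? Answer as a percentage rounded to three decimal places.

5.035%

By the Fisher identity, 1 + r = (1 + i)/(1 + π).
1 + r = 1.05350 / 1.00300 = 1.050349
r = 1.050349 − 1 = 5.0349%, i.e. 5.035%.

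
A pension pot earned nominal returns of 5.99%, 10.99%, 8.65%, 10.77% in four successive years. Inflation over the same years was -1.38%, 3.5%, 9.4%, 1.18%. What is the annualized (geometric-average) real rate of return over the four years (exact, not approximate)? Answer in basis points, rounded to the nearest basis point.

Nominal growth factor = 1.0599 × 1.1099 × 1.0865 × 1.1077 = 1.41579583
Price-level growth factor = 0.9862 × 1.0350 × 1.0940 × 1.0118 = 1.12984104
Real growth factor = 1.41579583 / 1.12984104 = 1.25309294
Annualized real rate = 1.25309294^(1/4) − 1 = 5.8025% → 580 basis points.

580 basis points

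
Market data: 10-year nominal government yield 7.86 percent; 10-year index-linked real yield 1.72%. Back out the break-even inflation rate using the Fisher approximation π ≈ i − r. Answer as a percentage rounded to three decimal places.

π ≈ i − r = 7.86% − 1.72% → 6.140%.

6.140%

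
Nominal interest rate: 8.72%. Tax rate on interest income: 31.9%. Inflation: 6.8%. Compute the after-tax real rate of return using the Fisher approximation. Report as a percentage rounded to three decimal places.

-0.862%

After-tax nominal return = 8.72% × (1 − 0.319) = 5.93832%.
r ≈ 5.93832% − 6.8% → -0.862%.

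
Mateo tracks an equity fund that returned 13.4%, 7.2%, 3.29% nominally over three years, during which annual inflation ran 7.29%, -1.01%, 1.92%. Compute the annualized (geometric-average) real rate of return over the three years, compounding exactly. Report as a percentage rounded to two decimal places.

Compound the nominal returns: 1.1340 × 1.0720 × 1.0329 = 1.25564282.
Compound inflation: 1.0729 × 0.9899 × 1.0192 = 1.08245533.
Deflate: 1.25564282 / 1.08245533 = 1.15999504.
Annualized real rate = 1.15999504^(1/3) − 1 = 5.0716% → 5.07%.

5.07%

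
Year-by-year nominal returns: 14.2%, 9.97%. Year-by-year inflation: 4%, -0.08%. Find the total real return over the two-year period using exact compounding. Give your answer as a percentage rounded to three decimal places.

20.852%

Nominal growth factor = 1.1420 × 1.0997 = 1.255857
Price-level growth factor = 1.0400 × 0.9992 = 1.039168
Real growth factor = 1.255857 / 1.039168 = 1.208522
Total real return = 1.208522 − 1 → 20.852%.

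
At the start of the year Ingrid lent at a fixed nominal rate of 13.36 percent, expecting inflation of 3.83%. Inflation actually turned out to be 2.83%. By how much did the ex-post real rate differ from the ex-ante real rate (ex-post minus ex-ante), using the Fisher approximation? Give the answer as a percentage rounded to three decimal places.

1.000%

Ex-ante: 13.36% − 3.83% = 9.530%
Ex-post: 13.36% − 2.83% = 10.530%
Difference (ex-post − ex-ante) = 1.0000% → 1.000%.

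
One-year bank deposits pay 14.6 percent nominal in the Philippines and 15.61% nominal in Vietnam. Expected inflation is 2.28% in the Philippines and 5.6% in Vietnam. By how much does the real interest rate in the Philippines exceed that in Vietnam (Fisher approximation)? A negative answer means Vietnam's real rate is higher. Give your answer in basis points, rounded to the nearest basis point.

231 basis points

The Philippines: 14.6% − 2.28% = 12.320%
Vietnam: 15.61% − 5.6% = 10.010%
Differential = 2.310% → 231 basis points.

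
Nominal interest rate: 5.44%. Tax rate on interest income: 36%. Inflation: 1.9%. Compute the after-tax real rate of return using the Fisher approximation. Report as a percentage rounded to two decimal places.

1.58%

After-tax nominal return = 5.44% × (1 − 0.36) = 3.4816%.
r ≈ 3.4816% − 1.9% → 1.58%.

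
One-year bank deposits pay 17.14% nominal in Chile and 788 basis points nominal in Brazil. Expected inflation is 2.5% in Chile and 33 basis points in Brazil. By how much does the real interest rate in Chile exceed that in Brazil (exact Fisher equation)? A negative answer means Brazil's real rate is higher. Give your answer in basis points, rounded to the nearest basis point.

Chile: (1 + 0.1714)/(1 + 0.0250) − 1 = 14.2829%
Brazil: (1 + 0.0788)/(1 + 0.0033) − 1 = 7.5252%
Differential = 14.2829% − 7.5252% = 6.7578% → 676 basis points.

676 basis points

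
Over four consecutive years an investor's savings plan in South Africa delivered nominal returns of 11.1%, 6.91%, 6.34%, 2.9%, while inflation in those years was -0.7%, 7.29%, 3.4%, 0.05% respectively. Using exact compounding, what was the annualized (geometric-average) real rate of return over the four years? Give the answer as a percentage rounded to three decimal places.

4.208%

Nominal growth factor = 1.1110 × 1.0691 × 1.0634 × 1.0290 = 1.29970389
Price-level growth factor = 0.9930 × 1.0729 × 1.0340 × 1.0005 = 1.10216376
Real growth factor = 1.29970389 / 1.10216376 = 1.17922939
Annualized real rate = 1.17922939^(1/4) − 1 = 4.2076% → 4.208%.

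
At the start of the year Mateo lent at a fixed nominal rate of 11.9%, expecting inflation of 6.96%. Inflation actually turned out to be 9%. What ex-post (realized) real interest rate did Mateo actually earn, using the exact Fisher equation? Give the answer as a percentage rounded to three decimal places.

2.661%

Ex-post: (1 + 0.1190)/(1 + 0.0900) − 1 = 2.6606%
So the realized real rate is 2.661%.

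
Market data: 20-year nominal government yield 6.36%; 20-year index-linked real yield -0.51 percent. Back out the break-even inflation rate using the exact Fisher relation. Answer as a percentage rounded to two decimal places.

6.91%

(1 + π) = (1 + i)/(1 + r) = 1.06360 / 0.99490 = 1.069052
Break-even inflation = 1.069052 − 1 → 6.91%.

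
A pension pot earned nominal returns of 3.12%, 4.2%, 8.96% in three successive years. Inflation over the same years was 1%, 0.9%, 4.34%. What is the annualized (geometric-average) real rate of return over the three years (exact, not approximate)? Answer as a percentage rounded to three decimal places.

3.261%

Compound the nominal returns: 1.0312 × 1.0420 × 1.0896 = 1.17078653.
Compound inflation: 1.0100 × 1.0090 × 1.0434 = 1.06331851.
Deflate: 1.17078653 / 1.06331851 = 1.10106852.
Annualized real rate = 1.10106852^(1/3) − 1 = 3.2614% → 3.261%.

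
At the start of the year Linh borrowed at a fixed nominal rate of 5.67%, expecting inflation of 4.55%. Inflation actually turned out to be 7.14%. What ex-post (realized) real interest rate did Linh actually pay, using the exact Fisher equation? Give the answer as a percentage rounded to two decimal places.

Ex-post: (1 + 0.0567)/(1 + 0.0714) − 1 = -1.3720%
So the realized real rate is -1.37%.

-1.37%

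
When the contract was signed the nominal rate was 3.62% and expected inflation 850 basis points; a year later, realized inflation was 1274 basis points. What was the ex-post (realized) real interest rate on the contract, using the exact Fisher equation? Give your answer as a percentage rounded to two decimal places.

Ex-post: (1 + 0.0362)/(1 + 0.1274) − 1 = -8.0894%
So the realized real rate is -8.09%.

-8.09%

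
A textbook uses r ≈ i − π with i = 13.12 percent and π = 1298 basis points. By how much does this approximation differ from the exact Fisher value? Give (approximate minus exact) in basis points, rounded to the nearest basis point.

Approximate: r ≈ 13.120% − 12.980% = 0.1400%
Exact: (1 + 0.1312)/(1 + 0.1298) − 1 = 0.1239%
Error = 0.1400% − 0.1239% = 0.0161% → 2 basis points.

2 basis points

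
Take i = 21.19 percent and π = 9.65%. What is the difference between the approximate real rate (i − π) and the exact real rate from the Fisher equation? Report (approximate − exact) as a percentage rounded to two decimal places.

1.02%

Approximate: r ≈ 21.190% − 9.650% = 11.5400%
Exact: (1 + 0.2119)/(1 + 0.0965) − 1 = 10.5244%
Error = 11.5400% − 10.5244% = 1.0156% → 1.02%.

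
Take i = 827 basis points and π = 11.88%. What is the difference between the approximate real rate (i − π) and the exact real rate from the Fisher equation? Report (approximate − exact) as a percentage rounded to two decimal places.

-0.38%

Approximate: r ≈ 8.270% − 11.880% = -3.6100%
Exact: (1 + 0.0827)/(1 + 0.1188) − 1 = -3.2267%
Error = -3.6100% − (-3.2267%) = -0.3833% → -0.38%.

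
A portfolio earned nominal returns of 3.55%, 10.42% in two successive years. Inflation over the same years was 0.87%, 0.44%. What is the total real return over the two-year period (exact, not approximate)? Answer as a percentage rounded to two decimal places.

12.86%

Compound the nominal returns: 1.0355 × 1.1042 = 1.143399.
Compound inflation: 1.0087 × 1.0044 = 1.013138.
Deflate: 1.143399 / 1.013138 = 1.128572.
Total real return = 1.128572 − 1 → 12.86%.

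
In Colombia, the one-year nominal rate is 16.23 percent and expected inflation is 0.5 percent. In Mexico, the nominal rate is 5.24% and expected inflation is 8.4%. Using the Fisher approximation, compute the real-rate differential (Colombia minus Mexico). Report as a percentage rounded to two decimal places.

Colombia: 16.23% − 0.5% = 15.730%
Mexico: 5.24% − 8.4% = -3.160%
Differential = 18.890% → 18.89%.

18.89%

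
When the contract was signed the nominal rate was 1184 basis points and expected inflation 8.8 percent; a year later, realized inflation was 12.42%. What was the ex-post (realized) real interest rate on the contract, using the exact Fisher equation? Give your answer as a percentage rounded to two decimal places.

-0.52%

Ex-post: (1 + 0.1184)/(1 + 0.1242) − 1 = -0.5159%
So the realized real rate is -0.52%.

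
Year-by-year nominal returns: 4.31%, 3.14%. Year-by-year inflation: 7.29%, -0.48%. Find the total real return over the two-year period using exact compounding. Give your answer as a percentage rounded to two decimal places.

Compound the nominal returns: 1.0431 × 1.0314 = 1.075853.
Compound inflation: 1.0729 × 0.9952 = 1.067750.
Deflate: 1.075853 / 1.067750 = 1.007589.
Total real return = 1.007589 − 1 → 0.76%.

0.76%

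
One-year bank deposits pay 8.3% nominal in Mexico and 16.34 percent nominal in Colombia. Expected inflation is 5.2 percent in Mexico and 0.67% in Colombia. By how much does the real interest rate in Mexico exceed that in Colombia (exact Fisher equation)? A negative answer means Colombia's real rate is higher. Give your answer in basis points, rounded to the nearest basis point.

Mexico: (1 + 0.0830)/(1 + 0.0520) − 1 = 2.9468%
Colombia: (1 + 0.1634)/(1 + 0.0067) − 1 = 15.5657%
Differential = 2.9468% − 15.5657% = -12.6189% → -1262 basis points.

-1262 basis points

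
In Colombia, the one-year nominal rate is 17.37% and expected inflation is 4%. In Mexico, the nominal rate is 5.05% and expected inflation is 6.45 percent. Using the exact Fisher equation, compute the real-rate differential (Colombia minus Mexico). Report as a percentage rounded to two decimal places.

14.17%

Colombia: (1 + 0.1737)/(1 + 0.0400) − 1 = 12.8558%
Mexico: (1 + 0.0505)/(1 + 0.0645) − 1 = -1.3152%
Differential = 12.8558% − (-1.3152%) = 14.1709% → 14.17%.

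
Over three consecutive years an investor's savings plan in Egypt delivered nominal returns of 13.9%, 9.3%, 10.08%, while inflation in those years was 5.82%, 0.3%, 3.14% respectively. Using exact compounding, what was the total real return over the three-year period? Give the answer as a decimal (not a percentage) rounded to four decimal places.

0.2519

Nominal growth factor = 1.1390 × 1.0930 × 1.1008 = 1.370416
Price-level growth factor = 1.0582 × 1.0030 × 1.0314 = 1.094702
Real growth factor = 1.370416 / 1.094702 = 1.251862
Total real return = 1.251862 − 1 → 0.2519.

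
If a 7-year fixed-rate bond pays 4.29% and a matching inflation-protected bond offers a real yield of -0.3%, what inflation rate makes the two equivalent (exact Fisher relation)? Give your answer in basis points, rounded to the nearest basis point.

460 basis points

(1 + π) = (1 + i)/(1 + r) = 1.04290 / 0.99700 = 1.046038
Break-even inflation = 1.046038 − 1 → 460 basis points.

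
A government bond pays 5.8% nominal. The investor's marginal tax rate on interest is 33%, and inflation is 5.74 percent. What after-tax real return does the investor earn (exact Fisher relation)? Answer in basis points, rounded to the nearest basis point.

After-tax nominal return = 5.8% × (1 − 0.33) = 3.8860%.
1 + r = 1.03886 / 1.05740 = 0.982466
After-tax real rate = 0.982466 − 1 → -175 basis points.

-175 basis points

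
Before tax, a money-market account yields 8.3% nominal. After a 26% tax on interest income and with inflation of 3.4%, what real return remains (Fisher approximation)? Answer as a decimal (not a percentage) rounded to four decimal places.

0.0274

After-tax nominal return = 8.3% × (1 − 0.26) = 6.1420%.
r ≈ 6.1420% − 3.4% → 0.0274.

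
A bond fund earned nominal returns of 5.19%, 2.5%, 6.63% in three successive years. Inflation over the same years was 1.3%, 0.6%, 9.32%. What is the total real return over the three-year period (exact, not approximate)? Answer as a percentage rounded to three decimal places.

Compound the nominal returns: 1.0519 × 1.0250 × 1.0663 = 1.149682.
Compound inflation: 1.0130 × 1.0060 × 1.0932 = 1.114056.
Deflate: 1.149682 / 1.114056 = 1.031979.
Total real return = 1.031979 − 1 → 3.198%.

3.198%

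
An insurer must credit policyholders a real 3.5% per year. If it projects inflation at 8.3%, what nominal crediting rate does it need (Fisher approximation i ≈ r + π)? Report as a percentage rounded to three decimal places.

11.800%

i ≈ r + π = 3.5% + 8.3% = 11.800%.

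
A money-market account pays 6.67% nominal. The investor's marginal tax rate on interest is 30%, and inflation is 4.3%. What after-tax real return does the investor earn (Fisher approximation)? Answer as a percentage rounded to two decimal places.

0.37%

After-tax nominal return = 6.67% × (1 − 0.3) = 4.6690%.
r ≈ 4.6690% − 4.3% → 0.37%.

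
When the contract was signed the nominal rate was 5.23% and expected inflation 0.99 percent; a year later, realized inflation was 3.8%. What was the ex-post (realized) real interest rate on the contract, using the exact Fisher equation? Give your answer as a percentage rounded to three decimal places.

Ex-post: (1 + 0.0523)/(1 + 0.0380) − 1 = 1.3776%
So the realized real rate is 1.378%.

1.378%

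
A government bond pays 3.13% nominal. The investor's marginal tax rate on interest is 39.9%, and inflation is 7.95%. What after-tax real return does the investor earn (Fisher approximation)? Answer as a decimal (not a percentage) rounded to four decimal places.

-0.0607

After-tax nominal return = 3.13% × (1 − 0.399) = 1.88113%.
r ≈ 1.88113% − 7.95% → -0.0607.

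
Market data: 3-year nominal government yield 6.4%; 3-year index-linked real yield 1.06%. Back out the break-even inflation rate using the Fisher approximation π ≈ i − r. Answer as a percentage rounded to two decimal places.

5.34%

π ≈ i − r = 6.4% − 1.06% → 5.34%.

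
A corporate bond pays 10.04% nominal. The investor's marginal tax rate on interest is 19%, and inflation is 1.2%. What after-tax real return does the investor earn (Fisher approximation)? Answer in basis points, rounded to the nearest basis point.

After-tax nominal return = 10.04% × (1 − 0.19) = 8.1324%.
r ≈ 8.1324% − 1.2% → 693 basis points.

693 basis points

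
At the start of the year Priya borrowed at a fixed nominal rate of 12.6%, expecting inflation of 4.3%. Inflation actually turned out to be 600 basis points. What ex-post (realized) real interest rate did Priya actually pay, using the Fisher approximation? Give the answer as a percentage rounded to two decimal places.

Ex-post: 12.6% − 6% = 6.600%
So the realized real rate is 6.60%.

6.60%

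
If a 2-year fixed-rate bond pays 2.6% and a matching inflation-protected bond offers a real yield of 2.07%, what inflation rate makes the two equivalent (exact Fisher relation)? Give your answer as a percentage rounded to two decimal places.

0.52%

(1 + π) = (1 + i)/(1 + r) = 1.02600 / 1.02070 = 1.005193
Break-even inflation = 1.005193 − 1 → 0.52%.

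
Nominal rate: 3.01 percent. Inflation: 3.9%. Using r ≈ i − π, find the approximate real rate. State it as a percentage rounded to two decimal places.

-0.89%

r ≈ i − π = 3.01% − 3.9% = -0.89%.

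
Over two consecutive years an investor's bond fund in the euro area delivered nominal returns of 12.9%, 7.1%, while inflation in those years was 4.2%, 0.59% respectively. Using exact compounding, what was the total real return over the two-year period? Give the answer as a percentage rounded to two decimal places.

15.36%

Compound the nominal returns: 1.1290 × 1.0710 = 1.209159.
Compound inflation: 1.0420 × 1.0059 = 1.048148.
Deflate: 1.209159 / 1.048148 = 1.153615.
Total real return = 1.153615 − 1 → 15.36%.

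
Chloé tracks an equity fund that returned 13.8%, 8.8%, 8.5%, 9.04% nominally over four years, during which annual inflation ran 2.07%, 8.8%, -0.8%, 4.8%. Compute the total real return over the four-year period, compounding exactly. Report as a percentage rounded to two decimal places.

26.88%

Nominal growth factor = 1.1380 × 1.0880 × 1.0850 × 1.0904 = 1.464828
Price-level growth factor = 1.0207 × 1.0880 × 0.9920 × 1.0480 = 1.154516
Real growth factor = 1.464828 / 1.154516 = 1.268781
Total real return = 1.268781 − 1 → 26.88%.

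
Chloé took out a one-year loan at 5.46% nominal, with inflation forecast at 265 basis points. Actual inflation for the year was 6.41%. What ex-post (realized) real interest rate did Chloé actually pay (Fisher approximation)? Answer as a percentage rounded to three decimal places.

-0.950%

Ex-post: 5.46% − 6.41% = -0.950%
So the realized real rate is -0.950%.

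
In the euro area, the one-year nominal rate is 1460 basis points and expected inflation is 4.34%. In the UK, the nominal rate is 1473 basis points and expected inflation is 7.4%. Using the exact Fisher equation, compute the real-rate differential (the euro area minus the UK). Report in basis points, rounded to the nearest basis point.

The euro area: (1 + 0.1460)/(1 + 0.0434) − 1 = 9.8332%
The UK: (1 + 0.1473)/(1 + 0.0740) − 1 = 6.8250%
Differential = 9.8332% − 6.8250% = 3.0083% → 301 basis points.

301 basis points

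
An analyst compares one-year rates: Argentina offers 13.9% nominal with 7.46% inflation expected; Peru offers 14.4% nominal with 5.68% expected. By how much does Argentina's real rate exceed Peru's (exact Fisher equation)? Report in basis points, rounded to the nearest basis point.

-226 basis points

Argentina: (1 + 0.1390)/(1 + 0.0746) − 1 = 5.9929%
Peru: (1 + 0.1440)/(1 + 0.0568) − 1 = 8.2513%
Differential = 5.9929% − 8.2513% = -2.2584% → -226 basis points.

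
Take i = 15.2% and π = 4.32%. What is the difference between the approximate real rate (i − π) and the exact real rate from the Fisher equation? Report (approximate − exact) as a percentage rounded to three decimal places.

Approximate: r ≈ 15.200% − 4.320% = 10.8800%
Exact: (1 + 0.1520)/(1 + 0.0432) − 1 = 10.4294%
Error = 10.8800% − 10.4294% = 0.4506% → 0.451%.

0.451%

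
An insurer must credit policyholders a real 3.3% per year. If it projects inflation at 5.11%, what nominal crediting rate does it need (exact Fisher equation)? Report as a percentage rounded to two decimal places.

(1 + i) = (1 + r)(1 + π) = 1.03300 × 1.05110 = 1.0857863
i = 1.0857863 − 1, so the required nominal rate is 8.58%.

8.58%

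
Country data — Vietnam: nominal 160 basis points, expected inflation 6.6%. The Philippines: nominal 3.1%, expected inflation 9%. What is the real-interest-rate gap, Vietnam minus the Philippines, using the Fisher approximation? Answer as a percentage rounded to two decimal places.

Vietnam: 1.6% − 6.6% = -5.000%
The Philippines: 3.1% − 9% = -5.900%
Differential = 0.900% → 0.90%.

0.90%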